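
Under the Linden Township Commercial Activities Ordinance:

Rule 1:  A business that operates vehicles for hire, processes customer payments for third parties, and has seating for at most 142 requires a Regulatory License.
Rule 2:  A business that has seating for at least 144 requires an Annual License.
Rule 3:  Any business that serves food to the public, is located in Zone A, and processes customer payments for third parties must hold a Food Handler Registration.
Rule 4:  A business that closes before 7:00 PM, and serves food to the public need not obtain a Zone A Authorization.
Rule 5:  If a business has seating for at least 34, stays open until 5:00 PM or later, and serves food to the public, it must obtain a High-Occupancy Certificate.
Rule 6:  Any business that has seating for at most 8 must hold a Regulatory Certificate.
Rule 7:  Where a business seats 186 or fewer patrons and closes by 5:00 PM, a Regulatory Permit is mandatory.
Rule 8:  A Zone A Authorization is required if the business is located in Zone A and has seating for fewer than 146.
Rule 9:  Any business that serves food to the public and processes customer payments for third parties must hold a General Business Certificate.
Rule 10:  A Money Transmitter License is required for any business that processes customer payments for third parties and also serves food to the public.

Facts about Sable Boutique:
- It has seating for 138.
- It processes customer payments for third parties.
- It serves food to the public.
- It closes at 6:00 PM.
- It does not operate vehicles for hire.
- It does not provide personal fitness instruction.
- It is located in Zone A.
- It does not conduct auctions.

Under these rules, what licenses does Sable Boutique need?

Rule 1: does not operate vehicles for hire; processes customer payments for third parties; seating 138 ≤ 142 → Regulatory License not required.
Rule 2: seating 138 < 144 → Annual License not required.
Rule 3: serves food to the public; is located in Zone A; processes customer payments for third parties → Food Handler Registration required.
Rule 4: closes 6:00 PM, at/before 7:00 PM; serves food to the public → exempt from Zone A Authorization.
Rule 5: seating 138 ≥ 34; closes 6:00 PM, after 5:00 PM; serves food to the public → High-Occupancy Certificate required.
Rule 6: seating 138 > 8 → Regulatory Certificate not required.
Rule 7: seating 138 ≤ 186; closes 6:00 PM, after 5:00 PM → Regulatory Permit not required.
Rule 8: is located in Zone A; seating 138 < 146 → Zone A Authorization required.
Rule 9: serves food to the public; processes customer payments for third parties → General Business Certificate required.
Rule 10: processes customer payments for third parties; serves food to the public → Money Transmitter License required.

Food Handler Registration, General Business Certificate, High-Occupancy Certificate, Money Transmitter License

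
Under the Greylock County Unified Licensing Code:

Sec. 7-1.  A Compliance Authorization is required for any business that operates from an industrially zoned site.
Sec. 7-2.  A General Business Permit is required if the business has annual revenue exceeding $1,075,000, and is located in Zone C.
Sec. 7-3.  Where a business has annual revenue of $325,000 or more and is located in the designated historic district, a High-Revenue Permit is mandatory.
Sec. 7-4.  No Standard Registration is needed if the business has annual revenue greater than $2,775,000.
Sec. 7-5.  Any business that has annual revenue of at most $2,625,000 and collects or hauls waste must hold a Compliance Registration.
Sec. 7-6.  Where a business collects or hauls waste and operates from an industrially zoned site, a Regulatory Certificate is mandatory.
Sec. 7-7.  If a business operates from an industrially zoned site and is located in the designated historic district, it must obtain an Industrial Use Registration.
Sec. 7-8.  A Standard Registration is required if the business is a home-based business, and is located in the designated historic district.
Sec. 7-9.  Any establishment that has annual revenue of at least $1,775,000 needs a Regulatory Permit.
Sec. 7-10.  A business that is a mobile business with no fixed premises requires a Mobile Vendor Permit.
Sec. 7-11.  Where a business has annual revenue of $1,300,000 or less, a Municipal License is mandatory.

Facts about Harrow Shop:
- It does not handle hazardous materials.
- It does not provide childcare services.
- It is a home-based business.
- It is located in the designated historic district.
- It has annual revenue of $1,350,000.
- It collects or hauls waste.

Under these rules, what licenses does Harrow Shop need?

Sec. 7-1. is a home-based business (not: operates from an industrially zoned site) → Compliance Authorization not required.
Sec. 7-2. revenue $1,350,000 > $1,075,000; is located in the designated historic district (not: is located in Zone C) → General Business Permit not required.
Sec. 7-3. revenue $1,350,000 ≥ $325,000; is located in the designated historic district → High-Revenue Permit required.
Sec. 7-4. revenue $1,350,000 ≤ $2,775,000 → Standard Registration exemption does not apply.
Sec. 7-5. revenue $1,350,000 ≤ $2,625,000; collects or hauls waste → Compliance Registration required.
Sec. 7-6. collects or hauls waste; is a home-based business (not: operates from an industrially zoned site) → Regulatory Certificate not required.
Sec. 7-7. is a home-based business (not: operates from an industrially zoned site); is located in the designated historic district → Industrial Use Registration not required.
Sec. 7-8. is a home-based business; is located in the designated historic district → Standard Registration required.
Sec. 7-9. revenue $1,350,000 < $1,775,000 → Regulatory Permit not required.
Sec. 7-10. is a home-based business (not: is a mobile business with no fixed premises) → Mobile Vendor Permit not required.
Sec. 7-11. revenue $1,350,000 > $1,300,000 → Municipal License not required.

Compliance Registration, High-Revenue Permit, Standard Registration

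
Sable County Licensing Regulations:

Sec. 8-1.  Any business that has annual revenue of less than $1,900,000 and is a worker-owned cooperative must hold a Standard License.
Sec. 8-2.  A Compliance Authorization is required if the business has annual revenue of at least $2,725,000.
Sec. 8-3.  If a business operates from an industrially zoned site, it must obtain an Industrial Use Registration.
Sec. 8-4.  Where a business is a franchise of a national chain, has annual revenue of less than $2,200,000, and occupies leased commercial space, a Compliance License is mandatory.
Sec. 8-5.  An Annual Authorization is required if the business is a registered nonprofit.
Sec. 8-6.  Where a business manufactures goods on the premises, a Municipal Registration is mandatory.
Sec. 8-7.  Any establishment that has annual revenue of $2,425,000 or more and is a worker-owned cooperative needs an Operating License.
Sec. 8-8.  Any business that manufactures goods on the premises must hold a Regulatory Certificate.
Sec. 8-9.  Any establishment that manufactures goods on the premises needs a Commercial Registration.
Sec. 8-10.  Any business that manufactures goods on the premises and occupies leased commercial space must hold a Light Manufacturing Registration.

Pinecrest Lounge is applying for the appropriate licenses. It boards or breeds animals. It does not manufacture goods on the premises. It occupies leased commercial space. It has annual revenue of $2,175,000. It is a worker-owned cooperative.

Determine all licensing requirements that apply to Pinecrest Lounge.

Sec. 8-1. revenue $2,175,000 ≥ $1,900,000; is a worker-owned cooperative → Standard License not required.
Sec. 8-2. revenue $2,175,000 < $2,725,000 → Compliance Authorization not required.
Sec. 8-3. occupies leased commercial space (not: operates from an industrially zoned site) → Industrial Use Registration not required.
Sec. 8-4. is a worker-owned cooperative (not: is a franchise of a national chain); revenue $2,175,000 < $2,200,000; occupies leased commercial space → Compliance License not required.
Sec. 8-5. is a worker-owned cooperative (not: is a registered nonprofit) → Annual Authorization not required.
Sec. 8-6. does not manufacture goods on the premises → Municipal Registration not required.
Sec. 8-7. revenue $2,175,000 < $2,425,000; is a worker-owned cooperative → Operating License not required.
Sec. 8-8. does not manufacture goods on the premises → Regulatory Certificate not required.
Sec. 8-9. does not manufacture goods on the premises → Commercial Registration not required.
Sec. 8-10. does not manufacture goods on the premises; occupies leased commercial space → Light Manufacturing Registration not required.

None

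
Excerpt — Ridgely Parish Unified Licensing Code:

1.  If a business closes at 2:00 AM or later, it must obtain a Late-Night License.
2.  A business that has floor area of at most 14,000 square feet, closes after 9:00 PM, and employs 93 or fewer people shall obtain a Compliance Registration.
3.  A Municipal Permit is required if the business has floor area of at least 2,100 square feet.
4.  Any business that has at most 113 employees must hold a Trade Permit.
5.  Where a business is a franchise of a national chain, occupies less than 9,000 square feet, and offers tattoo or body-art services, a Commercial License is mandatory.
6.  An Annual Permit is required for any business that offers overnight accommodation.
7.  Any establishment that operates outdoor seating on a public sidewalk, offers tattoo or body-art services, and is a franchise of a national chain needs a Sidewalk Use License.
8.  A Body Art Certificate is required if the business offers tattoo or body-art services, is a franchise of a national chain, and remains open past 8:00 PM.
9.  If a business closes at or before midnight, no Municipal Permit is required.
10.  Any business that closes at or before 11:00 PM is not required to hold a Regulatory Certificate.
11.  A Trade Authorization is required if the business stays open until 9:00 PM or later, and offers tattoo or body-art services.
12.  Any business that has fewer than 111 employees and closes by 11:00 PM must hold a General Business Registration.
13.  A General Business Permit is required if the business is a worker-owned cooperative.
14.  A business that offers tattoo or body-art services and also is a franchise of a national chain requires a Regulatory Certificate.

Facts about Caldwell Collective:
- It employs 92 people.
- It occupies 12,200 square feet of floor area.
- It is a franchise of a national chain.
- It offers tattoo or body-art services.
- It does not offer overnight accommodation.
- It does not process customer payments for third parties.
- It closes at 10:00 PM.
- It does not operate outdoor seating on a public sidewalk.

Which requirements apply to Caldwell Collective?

1. closes 10:00 PM, at/before 2:00 AM → Late-Night License not required.
2. floor area 12,200 square feet ≤ 14,000 square feet; closes 10:00 PM, after 9:00 PM; employees 92 ≤ 93 → Compliance Registration required.
3. floor area 12,200 square feet ≥ 2,100 square feet → Municipal Permit required.
4. employees 92 ≤ 113 → Trade Permit required.
5. is a franchise of a national chain; floor area 12,200 square feet ≥ 9,000 square feet; offers tattoo or body-art services → Commercial License not required.
6. does not offer overnight accommodation → Annual Permit not required.
7. does not operate outdoor seating on a public sidewalk; offers tattoo or body-art services; is a franchise of a national chain → Sidewalk Use License not required.
8. offers tattoo or body-art services; is a franchise of a national chain; closes 10:00 PM, after 8:00 PM → Body Art Certificate required.
9. closes 10:00 PM, at/before midnight → exempt from Municipal Permit.
10. closes 10:00 PM, at/before 11:00 PM → exempt from Regulatory Certificate.
11. closes 10:00 PM, after 9:00 PM; offers tattoo or body-art services → Trade Authorization required.
12. employees 92 < 111; closes 10:00 PM, at/before 11:00 PM → General Business Registration required.
13. is a franchise of a national chain (not: is a worker-owned cooperative) → General Business Permit not required.
14. offers tattoo or body-art services; is a franchise of a national chain → Regulatory Certificate required.

Body Art Certificate, Compliance Registration, General Business Registration, Trade Authorization, Trade Permit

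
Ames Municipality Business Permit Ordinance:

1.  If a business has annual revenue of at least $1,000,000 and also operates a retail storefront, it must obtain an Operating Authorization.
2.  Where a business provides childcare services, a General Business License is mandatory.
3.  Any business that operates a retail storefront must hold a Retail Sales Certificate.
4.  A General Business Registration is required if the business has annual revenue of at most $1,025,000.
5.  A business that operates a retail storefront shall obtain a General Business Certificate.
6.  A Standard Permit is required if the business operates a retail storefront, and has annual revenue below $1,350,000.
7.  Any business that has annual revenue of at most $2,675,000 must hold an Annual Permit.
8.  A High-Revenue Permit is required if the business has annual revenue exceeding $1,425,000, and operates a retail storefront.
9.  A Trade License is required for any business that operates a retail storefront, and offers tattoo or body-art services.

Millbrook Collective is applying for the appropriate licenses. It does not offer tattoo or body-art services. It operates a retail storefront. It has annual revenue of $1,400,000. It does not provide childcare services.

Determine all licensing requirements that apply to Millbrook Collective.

Annual Permit, General Business Certificate, Operating Authorization, Retail Sales Certificate

1. revenue $1,400,000 ≥ $1,000,000; operates a retail storefront → Operating Authorization required.
2. does not provide childcare services → General Business License not required.
3. operates a retail storefront → Retail Sales Certificate required.
4. revenue $1,400,000 > $1,025,000 → General Business Registration not required.
5. operates a retail storefront → General Business Certificate required.
6. operates a retail storefront; revenue $1,400,000 ≥ $1,350,000 → Standard Permit not required.
7. revenue $1,400,000 ≤ $2,675,000 → Annual Permit required.
8. revenue $1,400,000 ≤ $1,425,000; operates a retail storefront → High-Revenue Permit not required.
9. operates a retail storefront; does not offer tattoo or body-art services → Trade License not required.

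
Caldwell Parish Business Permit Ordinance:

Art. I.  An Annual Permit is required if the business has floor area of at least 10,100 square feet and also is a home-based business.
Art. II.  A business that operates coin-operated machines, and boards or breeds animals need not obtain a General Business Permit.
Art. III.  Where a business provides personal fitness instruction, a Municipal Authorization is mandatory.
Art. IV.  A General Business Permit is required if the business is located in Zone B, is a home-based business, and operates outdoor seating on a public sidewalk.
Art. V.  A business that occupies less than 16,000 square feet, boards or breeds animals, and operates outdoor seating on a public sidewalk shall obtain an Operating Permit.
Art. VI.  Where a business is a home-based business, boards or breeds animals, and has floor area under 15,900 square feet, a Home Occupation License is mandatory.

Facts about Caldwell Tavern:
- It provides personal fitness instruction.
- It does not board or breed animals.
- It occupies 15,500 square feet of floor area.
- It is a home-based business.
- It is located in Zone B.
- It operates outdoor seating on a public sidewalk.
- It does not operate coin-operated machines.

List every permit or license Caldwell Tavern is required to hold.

Art. I. floor area 15,500 square feet ≥ 10,100 square feet; is a home-based business → Annual Permit required.
Art. II. does not operate coin-operated machines; does not board or breed animals → General Business Permit exemption does not apply.
Art. III. provides personal fitness instruction → Municipal Authorization required.
Art. IV. is located in Zone B; is a home-based business; operates outdoor seating on a public sidewalk → General Business Permit required.
Art. V. floor area 15,500 square feet < 16,000 square feet; does not board or breed animals; operates outdoor seating on a public sidewalk → Operating Permit not required.
Art. VI. is a home-based business; does not board or breed animals; floor area 15,500 square feet < 15,900 square feet → Home Occupation License not required.

Annual Permit, General Business Permit, Municipal Authorization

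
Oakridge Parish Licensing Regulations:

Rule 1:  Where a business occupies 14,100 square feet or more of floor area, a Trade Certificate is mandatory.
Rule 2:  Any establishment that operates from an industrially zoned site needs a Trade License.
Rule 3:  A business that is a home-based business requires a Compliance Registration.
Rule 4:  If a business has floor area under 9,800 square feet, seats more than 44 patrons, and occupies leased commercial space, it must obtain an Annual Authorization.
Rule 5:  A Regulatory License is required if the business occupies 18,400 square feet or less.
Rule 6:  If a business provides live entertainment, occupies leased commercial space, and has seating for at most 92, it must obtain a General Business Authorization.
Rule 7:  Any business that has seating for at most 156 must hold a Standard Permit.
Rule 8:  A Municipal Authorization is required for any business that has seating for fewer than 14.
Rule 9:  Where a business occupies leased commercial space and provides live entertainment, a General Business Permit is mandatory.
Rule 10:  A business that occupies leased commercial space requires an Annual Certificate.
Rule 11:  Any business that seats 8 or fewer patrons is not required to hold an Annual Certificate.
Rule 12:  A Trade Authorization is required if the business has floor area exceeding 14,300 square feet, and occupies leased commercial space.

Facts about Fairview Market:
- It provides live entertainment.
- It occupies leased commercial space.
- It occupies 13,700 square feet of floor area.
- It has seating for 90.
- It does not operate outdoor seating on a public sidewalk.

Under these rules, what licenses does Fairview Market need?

Annual Certificate, General Business Authorization, General Business Permit, Regulatory License, Standard Permit

Rule 1: floor area 13,700 square feet < 14,100 square feet → Trade Certificate not required.
Rule 2: occupies leased commercial space (not: operates from an industrially zoned site) → Trade License not required.
Rule 3: occupies leased commercial space (not: is a home-based business) → Compliance Registration not required.
Rule 4: floor area 13,700 square feet ≥ 9,800 square feet; seating 90 > 44; occupies leased commercial space → Annual Authorization not required.
Rule 5: floor area 13,700 square feet ≤ 18,400 square feet → Regulatory License required.
Rule 6: provides live entertainment; occupies leased commercial space; seating 90 ≤ 92 → General Business Authorization required.
Rule 7: seating 90 ≤ 156 → Standard Permit required.
Rule 8: seating 90 ≥ 14 → Municipal Authorization not required.
Rule 9: occupies leased commercial space; provides live entertainment → General Business Permit required.
Rule 10: occupies leased commercial space → Annual Certificate required.
Rule 11: seating 90 > 8 → Annual Certificate exemption does not apply.
Rule 12: floor area 13,700 square feet ≤ 14,300 square feet; occupies leased commercial space → Trade Authorization not required.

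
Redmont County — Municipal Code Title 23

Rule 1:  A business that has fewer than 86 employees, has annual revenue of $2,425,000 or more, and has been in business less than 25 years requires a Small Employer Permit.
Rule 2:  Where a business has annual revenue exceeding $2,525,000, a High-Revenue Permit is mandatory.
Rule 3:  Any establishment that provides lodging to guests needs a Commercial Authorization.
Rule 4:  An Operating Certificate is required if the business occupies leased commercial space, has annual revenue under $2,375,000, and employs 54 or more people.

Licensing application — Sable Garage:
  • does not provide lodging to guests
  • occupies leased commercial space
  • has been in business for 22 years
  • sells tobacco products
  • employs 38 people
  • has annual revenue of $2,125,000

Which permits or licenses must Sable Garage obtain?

Rule 1: employees 38 < 86; revenue $2,125,000 < $2,425,000; years in business 22 < 25 → Small Employer Permit not required.
Rule 2: revenue $2,125,000 ≤ $2,525,000 → High-Revenue Permit not required.
Rule 3: does not provide lodging to guests → Commercial Authorization not required.
Rule 4: occupies leased commercial space; revenue $2,125,000 < $2,375,000; employees 38 < 54 → Operating Certificate not required.

None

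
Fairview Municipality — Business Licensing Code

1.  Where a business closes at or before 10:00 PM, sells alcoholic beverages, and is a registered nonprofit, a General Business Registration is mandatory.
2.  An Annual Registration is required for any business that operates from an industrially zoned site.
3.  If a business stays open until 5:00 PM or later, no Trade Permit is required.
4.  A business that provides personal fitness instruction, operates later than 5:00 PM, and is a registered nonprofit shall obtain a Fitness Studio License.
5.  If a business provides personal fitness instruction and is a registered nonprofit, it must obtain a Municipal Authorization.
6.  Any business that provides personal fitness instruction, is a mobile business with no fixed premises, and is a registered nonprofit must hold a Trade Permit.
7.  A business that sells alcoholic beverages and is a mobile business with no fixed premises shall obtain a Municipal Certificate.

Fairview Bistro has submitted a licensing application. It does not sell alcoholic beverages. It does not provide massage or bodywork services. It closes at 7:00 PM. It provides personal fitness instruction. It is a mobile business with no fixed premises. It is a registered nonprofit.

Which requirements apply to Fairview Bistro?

1. closes 7:00 PM, at/before 10:00 PM; does not sell alcoholic beverages; is a registered nonprofit → General Business Registration not required.
2. is a mobile business with no fixed premises (not: operates from an industrially zoned site) → Annual Registration not required.
3. closes 7:00 PM, after 5:00 PM → exempt from Trade Permit.
4. provides personal fitness instruction; closes 7:00 PM, after 5:00 PM; is a registered nonprofit → Fitness Studio License required.
5. provides personal fitness instruction; is a registered nonprofit → Municipal Authorization required.
6. provides personal fitness instruction; is a mobile business with no fixed premises; is a registered nonprofit → Trade Permit required.
7. does not sell alcoholic beverages; is a mobile business with no fixed premises → Municipal Certificate not required.

Fitness Studio License, Municipal Authorization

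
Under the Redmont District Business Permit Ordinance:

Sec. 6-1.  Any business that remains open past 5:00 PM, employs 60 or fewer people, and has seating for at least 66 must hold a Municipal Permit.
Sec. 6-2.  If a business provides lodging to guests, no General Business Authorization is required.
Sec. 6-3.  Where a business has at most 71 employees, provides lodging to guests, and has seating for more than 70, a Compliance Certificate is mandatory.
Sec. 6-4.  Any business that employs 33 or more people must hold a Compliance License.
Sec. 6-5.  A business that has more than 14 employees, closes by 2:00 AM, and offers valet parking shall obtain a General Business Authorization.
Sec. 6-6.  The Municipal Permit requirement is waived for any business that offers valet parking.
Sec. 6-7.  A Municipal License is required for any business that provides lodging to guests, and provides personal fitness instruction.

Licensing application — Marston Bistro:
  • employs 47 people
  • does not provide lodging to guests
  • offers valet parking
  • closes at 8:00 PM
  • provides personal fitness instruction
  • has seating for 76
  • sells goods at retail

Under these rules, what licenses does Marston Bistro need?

Sec. 6-1. closes 8:00 PM, after 5:00 PM; employees 47 ≤ 60; seating 76 ≥ 66 → Municipal Permit required.
Sec. 6-2. does not provide lodging to guests → General Business Authorization exemption does not apply.
Sec. 6-3. employees 47 ≤ 71; does not provide lodging to guests; seating 76 > 70 → Compliance Certificate not required.
Sec. 6-4. employees 47 ≥ 33 → Compliance License required.
Sec. 6-5. employees 47 > 14; closes 8:00 PM, at/before 2:00 AM; offers valet parking → General Business Authorization required.
Sec. 6-6. offers valet parking → exempt from Municipal Permit.
Sec. 6-7. does not provide lodging to guests; provides personal fitness instruction → Municipal License not required.

Compliance License, General Business Authorization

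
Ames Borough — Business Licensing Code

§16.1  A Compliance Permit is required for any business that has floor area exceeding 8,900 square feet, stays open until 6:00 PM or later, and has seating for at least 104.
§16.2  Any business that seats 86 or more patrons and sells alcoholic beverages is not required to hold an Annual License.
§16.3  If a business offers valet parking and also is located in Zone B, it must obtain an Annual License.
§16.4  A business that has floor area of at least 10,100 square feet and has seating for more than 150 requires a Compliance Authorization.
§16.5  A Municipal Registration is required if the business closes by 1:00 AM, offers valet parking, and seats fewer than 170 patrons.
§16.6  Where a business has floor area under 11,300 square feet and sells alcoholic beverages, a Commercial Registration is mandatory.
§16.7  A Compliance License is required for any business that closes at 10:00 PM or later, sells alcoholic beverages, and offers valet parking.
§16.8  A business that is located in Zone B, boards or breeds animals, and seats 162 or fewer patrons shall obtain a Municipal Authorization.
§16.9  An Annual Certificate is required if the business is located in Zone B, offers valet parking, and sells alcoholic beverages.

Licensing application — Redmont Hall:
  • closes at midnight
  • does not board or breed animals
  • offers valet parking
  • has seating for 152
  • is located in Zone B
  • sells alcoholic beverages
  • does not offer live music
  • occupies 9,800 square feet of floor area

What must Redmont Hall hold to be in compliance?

Annual Certificate, Commercial Registration, Compliance License, Compliance Permit, Municipal Registration

§16.1 floor area 9,800 square feet > 8,900 square feet; closes midnight, after 6:00 PM; seating 152 ≥ 104 → Compliance Permit required.
§16.2 seating 152 ≥ 86; sells alcoholic beverages → exempt from Annual License.
§16.3 offers valet parking; is located in Zone B → Annual License required.
§16.4 floor area 9,800 square feet < 10,100 square feet; seating 152 > 150 → Compliance Authorization not required.
§16.5 closes midnight, at/before 1:00 AM; offers valet parking; seating 152 < 170 → Municipal Registration required.
§16.6 floor area 9,800 square feet < 11,300 square feet; sells alcoholic beverages → Commercial Registration required.
§16.7 closes midnight, after 10:00 PM; sells alcoholic beverages; offers valet parking → Compliance License required.
§16.8 is located in Zone B; does not board or breed animals; seating 152 ≤ 162 → Municipal Authorization not required.
§16.9 is located in Zone B; offers valet parking; sells alcoholic beverages → Annual Certificate required.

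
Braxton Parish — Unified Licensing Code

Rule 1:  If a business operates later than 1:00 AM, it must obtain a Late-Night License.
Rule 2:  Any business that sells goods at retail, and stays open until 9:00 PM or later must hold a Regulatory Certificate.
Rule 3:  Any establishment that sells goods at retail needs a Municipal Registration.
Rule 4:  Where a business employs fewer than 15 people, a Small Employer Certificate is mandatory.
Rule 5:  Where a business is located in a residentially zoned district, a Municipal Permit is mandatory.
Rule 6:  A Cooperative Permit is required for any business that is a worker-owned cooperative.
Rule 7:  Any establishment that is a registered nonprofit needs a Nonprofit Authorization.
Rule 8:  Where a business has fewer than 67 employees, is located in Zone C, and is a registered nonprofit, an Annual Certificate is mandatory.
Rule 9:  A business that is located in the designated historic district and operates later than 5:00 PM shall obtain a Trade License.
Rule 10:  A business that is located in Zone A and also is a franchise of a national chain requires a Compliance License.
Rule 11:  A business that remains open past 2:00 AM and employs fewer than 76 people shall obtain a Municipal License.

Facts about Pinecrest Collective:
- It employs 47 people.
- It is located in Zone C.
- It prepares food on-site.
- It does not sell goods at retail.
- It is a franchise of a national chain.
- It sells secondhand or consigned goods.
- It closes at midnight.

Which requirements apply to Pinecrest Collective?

None

Rule 1: closes midnight, at/before 1:00 AM → Late-Night License not required.
Rule 2: does not sell goods at retail; closes midnight, after 9:00 PM → Regulatory Certificate not required.
Rule 3: does not sell goods at retail → Municipal Registration not required.
Rule 4: employees 47 ≥ 15 → Small Employer Certificate not required.
Rule 5: is located in Zone C (not: is located in a residentially zoned district) → Municipal Permit not required.
Rule 6: is a franchise of a national chain (not: is a worker-owned cooperative) → Cooperative Permit not required.
Rule 7: is a franchise of a national chain (not: is a registered nonprofit) → Nonprofit Authorization not required.
Rule 8: employees 47 < 67; is located in Zone C; is a franchise of a national chain (not: is a registered nonprofit) → Annual Certificate not required.
Rule 9: is located in Zone C (not: is located in the designated historic district); closes midnight, after 5:00 PM → Trade License not required.
Rule 10: is located in Zone C (not: is located in Zone A); is a franchise of a national chain → Compliance License not required.
Rule 11: closes midnight, at/before 2:00 AM; employees 47 < 76 → Municipal License not required.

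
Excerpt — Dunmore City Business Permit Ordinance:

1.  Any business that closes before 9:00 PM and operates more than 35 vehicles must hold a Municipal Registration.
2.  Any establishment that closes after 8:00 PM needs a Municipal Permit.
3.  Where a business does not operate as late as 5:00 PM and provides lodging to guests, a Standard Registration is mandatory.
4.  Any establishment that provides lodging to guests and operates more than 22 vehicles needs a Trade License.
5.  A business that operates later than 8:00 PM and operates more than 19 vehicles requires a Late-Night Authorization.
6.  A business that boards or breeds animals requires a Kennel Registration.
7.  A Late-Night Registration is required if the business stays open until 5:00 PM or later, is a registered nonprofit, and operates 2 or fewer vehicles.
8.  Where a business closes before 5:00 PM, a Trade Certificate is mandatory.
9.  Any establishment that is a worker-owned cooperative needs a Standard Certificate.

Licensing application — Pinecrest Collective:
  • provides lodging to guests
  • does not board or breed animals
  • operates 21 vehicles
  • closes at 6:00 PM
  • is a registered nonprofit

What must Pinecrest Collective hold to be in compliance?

None

1. closes 6:00 PM, at/before 9:00 PM; vehicles 21 ≤ 35 → Municipal Registration not required.
2. closes 6:00 PM, at/before 8:00 PM → Municipal Permit not required.
3. closes 6:00 PM, after 5:00 PM; provides lodging to guests → Standard Registration not required.
4. provides lodging to guests; vehicles 21 ≤ 22 → Trade License not required.
5. closes 6:00 PM, at/before 8:00 PM; vehicles 21 > 19 → Late-Night Authorization not required.
6. does not board or breed animals → Kennel Registration not required.
7. closes 6:00 PM, after 5:00 PM; is a registered nonprofit; vehicles 21 > 2 → Late-Night Registration not required.
8. closes 6:00 PM, after 5:00 PM → Trade Certificate not required.
9. is a registered nonprofit (not: is a worker-owned cooperative) → Standard Certificate not required.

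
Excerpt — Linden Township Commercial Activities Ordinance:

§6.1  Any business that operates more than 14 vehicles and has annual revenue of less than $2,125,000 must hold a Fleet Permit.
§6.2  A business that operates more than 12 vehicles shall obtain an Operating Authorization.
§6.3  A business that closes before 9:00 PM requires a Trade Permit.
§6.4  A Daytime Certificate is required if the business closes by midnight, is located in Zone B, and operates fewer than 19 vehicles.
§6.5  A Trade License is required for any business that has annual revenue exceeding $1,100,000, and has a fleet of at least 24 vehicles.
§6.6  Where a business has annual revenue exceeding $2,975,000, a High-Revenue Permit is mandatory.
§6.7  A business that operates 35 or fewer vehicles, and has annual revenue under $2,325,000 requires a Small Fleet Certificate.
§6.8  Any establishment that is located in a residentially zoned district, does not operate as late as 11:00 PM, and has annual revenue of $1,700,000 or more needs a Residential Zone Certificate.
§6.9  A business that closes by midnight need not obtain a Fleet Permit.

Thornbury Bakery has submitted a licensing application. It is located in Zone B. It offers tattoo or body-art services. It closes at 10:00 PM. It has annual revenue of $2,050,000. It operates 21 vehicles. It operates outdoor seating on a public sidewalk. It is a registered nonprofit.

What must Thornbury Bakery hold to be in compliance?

§6.1 vehicles 21 > 14; revenue $2,050,000 < $2,125,000 → Fleet Permit required.
§6.2 vehicles 21 > 12 → Operating Authorization required.
§6.3 closes 10:00 PM, after 9:00 PM → Trade Permit not required.
§6.4 closes 10:00 PM, at/before midnight; is located in Zone B; vehicles 21 ≥ 19 → Daytime Certificate not required.
§6.5 revenue $2,050,000 > $1,100,000; vehicles 21 < 24 → Trade License not required.
§6.6 revenue $2,050,000 ≤ $2,975,000 → High-Revenue Permit not required.
§6.7 vehicles 21 ≤ 35; revenue $2,050,000 < $2,325,000 → Small Fleet Certificate required.
§6.8 is located in Zone B (not: is located in a residentially zoned district); closes 10:00 PM, at/before 11:00 PM; revenue $2,050,000 ≥ $1,700,000 → Residential Zone Certificate not required.
§6.9 closes 10:00 PM, at/before midnight → exempt from Fleet Permit.

Operating Authorization, Small Fleet Certificate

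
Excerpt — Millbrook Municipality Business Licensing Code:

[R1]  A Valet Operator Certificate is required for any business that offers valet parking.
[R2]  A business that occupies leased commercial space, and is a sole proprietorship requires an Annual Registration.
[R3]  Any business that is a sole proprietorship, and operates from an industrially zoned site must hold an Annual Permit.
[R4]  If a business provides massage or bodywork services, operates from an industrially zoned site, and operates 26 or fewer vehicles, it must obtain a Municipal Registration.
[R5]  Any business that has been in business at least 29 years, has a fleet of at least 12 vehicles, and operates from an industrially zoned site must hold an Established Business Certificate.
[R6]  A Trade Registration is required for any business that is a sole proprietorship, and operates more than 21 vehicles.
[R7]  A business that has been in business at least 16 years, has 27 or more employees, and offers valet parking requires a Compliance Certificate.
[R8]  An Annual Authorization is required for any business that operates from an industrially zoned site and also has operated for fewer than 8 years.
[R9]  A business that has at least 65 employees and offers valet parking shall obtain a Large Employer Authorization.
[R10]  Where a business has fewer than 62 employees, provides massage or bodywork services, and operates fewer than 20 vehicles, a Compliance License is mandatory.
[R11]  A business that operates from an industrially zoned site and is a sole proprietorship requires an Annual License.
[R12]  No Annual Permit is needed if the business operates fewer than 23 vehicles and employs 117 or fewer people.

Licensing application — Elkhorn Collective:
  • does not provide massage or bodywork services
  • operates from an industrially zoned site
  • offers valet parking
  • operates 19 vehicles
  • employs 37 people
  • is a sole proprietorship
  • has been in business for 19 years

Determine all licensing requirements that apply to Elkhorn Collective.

[R1] offers valet parking → Valet Operator Certificate required.
[R2] operates from an industrially zoned site (not: occupies leased commercial space); is a sole proprietorship → Annual Registration not required.
[R3] is a sole proprietorship; operates from an industrially zoned site → Annual Permit required.
[R4] does not provide massage or bodywork services; operates from an industrially zoned site; vehicles 19 ≤ 26 → Municipal Registration not required.
[R5] years in business 19 < 29; vehicles 19 ≥ 12; operates from an industrially zoned site → Established Business Certificate not required.
[R6] is a sole proprietorship; vehicles 19 ≤ 21 → Trade Registration not required.
[R7] years in business 19 ≥ 16; employees 37 ≥ 27; offers valet parking → Compliance Certificate required.
[R8] operates from an industrially zoned site; years in business 19 ≥ 8 → Annual Authorization not required.
[R9] employees 37 < 65; offers valet parking → Large Employer Authorization not required.
[R10] employees 37 < 62; does not provide massage or bodywork services; vehicles 19 < 20 → Compliance License not required.
[R11] operates from an industrially zoned site; is a sole proprietorship → Annual License required.
[R12] vehicles 19 < 23; employees 37 ≤ 117 → exempt from Annual Permit.

Annual License, Compliance Certificate, Valet Operator Certificate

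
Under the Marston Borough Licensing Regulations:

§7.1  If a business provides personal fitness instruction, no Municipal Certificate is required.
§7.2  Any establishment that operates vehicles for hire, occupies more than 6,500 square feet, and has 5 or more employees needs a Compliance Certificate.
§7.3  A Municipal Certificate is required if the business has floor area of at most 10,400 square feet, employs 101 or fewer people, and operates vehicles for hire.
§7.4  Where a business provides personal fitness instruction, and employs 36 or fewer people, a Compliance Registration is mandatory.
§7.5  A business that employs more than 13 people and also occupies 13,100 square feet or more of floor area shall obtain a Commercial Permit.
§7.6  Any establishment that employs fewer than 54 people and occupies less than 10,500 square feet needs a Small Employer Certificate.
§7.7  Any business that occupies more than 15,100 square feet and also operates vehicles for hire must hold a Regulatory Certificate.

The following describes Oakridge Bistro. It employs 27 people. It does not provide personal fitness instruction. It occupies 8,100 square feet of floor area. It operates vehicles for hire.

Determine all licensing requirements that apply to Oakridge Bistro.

§7.1 does not provide personal fitness instruction → Municipal Certificate exemption does not apply.
§7.2 operates vehicles for hire; floor area 8,100 square feet > 6,500 square feet; employees 27 ≥ 5 → Compliance Certificate required.
§7.3 floor area 8,100 square feet ≤ 10,400 square feet; employees 27 ≤ 101; operates vehicles for hire → Municipal Certificate required.
§7.4 does not provide personal fitness instruction; employees 27 ≤ 36 → Compliance Registration not required.
§7.5 employees 27 > 13; floor area 8,100 square feet < 13,100 square feet → Commercial Permit not required.
§7.6 employees 27 < 54; floor area 8,100 square feet < 10,500 square feet → Small Employer Certificate required.
§7.7 floor area 8,100 square feet ≤ 15,100 square feet; operates vehicles for hire → Regulatory Certificate not required.

Compliance Certificate, Municipal Certificate, Small Employer Certificate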